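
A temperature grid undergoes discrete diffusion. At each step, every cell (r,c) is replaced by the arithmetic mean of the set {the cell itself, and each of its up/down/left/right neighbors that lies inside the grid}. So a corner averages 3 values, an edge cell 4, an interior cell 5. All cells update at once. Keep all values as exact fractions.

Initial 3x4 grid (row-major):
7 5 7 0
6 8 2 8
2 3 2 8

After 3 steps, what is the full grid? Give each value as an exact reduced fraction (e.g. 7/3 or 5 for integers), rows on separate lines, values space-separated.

After step 1:
  6 27/4 7/2 5
  23/4 24/5 27/5 9/2
  11/3 15/4 15/4 6
After step 2:
  37/6 421/80 413/80 13/3
  1213/240 529/100 439/100 209/40
  79/18 479/120 189/40 19/4
After step 3:
  989/180 13129/2400 11489/2400 3533/720
  75239/14400 14393/3000 9917/2000 11219/2400
  9673/2160 4139/900 5357/1200 49/10

Answer: 989/180 13129/2400 11489/2400 3533/720
75239/14400 14393/3000 9917/2000 11219/2400
9673/2160 4139/900 5357/1200 49/10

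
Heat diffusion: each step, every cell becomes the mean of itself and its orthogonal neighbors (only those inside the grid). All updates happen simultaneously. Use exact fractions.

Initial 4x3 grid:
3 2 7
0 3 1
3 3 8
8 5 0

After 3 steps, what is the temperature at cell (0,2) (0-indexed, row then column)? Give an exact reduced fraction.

Answer: 3529/1080

Derivation:
Step 1: cell (0,2) = 10/3
Step 2: cell (0,2) = 71/18
Step 3: cell (0,2) = 3529/1080
Full grid after step 3:
  2699/1080 5011/1600 3529/1080
  21817/7200 5957/2000 26417/7200
  24827/7200 11543/3000 26027/7200
  9119/2160 14321/3600 8939/2160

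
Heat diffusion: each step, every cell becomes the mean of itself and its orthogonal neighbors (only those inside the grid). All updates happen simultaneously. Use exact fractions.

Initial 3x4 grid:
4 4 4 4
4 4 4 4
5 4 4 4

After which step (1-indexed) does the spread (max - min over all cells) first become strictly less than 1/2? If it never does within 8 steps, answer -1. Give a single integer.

Step 1: max=13/3, min=4, spread=1/3
  -> spread < 1/2 first at step 1
Step 2: max=77/18, min=4, spread=5/18
Step 3: max=905/216, min=4, spread=41/216
Step 4: max=107897/25920, min=4, spread=4217/25920
Step 5: max=6429949/1555200, min=28879/7200, spread=38417/311040
Step 6: max=384448211/93312000, min=578597/144000, spread=1903471/18662400
Step 7: max=22995869089/5598720000, min=17395759/4320000, spread=18038617/223948800
Step 8: max=1376960982851/335923200000, min=1568126759/388800000, spread=883978523/13436928000

Answer: 1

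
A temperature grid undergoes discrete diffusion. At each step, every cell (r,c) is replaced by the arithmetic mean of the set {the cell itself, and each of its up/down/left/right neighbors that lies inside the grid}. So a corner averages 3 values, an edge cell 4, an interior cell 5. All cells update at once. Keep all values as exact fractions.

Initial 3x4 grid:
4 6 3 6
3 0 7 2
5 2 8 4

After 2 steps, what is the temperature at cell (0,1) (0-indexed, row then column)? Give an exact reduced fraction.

Step 1: cell (0,1) = 13/4
Step 2: cell (0,1) = 1001/240
Full grid after step 2:
  127/36 1001/240 197/48 167/36
  107/30 88/25 231/50 205/48
  121/36 239/60 53/12 44/9

Answer: 1001/240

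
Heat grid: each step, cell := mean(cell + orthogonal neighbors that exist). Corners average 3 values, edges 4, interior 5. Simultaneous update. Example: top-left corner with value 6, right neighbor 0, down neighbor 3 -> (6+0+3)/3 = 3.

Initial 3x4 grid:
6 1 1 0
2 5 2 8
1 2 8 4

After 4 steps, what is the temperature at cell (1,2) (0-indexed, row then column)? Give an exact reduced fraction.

Step 1: cell (1,2) = 24/5
Step 2: cell (1,2) = 157/50
Step 3: cell (1,2) = 22921/6000
Step 4: cell (1,2) = 19346/5625
Full grid after step 4:
  32287/10800 208093/72000 233773/72000 8833/2700
  1270853/432000 74759/22500 19346/5625 1680683/432000
  208897/64800 181351/54000 217111/54000 266617/64800

Answer: 19346/5625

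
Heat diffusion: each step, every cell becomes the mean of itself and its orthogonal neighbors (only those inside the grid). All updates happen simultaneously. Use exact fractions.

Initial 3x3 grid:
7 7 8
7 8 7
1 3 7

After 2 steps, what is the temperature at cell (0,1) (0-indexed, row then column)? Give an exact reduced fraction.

Step 1: cell (0,1) = 15/2
Step 2: cell (0,1) = 847/120
Full grid after step 2:
  27/4 847/120 67/9
  1369/240 319/50 269/40
  85/18 1229/240 215/36

Answer: 847/120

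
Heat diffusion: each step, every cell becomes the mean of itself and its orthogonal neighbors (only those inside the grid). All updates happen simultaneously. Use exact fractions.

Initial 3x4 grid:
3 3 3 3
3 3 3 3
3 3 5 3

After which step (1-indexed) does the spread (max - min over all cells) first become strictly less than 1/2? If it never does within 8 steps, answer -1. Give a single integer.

Answer: 3

Derivation:
Step 1: max=11/3, min=3, spread=2/3
Step 2: max=211/60, min=3, spread=31/60
Step 3: max=1831/540, min=3, spread=211/540
  -> spread < 1/2 first at step 3
Step 4: max=178897/54000, min=2747/900, spread=14077/54000
Step 5: max=1598407/486000, min=165683/54000, spread=5363/24300
Step 6: max=47480809/14580000, min=92869/30000, spread=93859/583200
Step 7: max=2834674481/874800000, min=151136467/48600000, spread=4568723/34992000
Step 8: max=169244435629/52488000000, min=4555618889/1458000000, spread=8387449/83980800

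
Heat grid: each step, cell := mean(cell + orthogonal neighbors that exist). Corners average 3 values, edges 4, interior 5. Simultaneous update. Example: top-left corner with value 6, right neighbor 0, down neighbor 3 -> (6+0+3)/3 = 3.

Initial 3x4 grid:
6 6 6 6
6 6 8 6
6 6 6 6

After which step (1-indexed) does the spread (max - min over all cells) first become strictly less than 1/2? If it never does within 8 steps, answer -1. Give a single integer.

Step 1: max=13/2, min=6, spread=1/2
Step 2: max=323/50, min=6, spread=23/50
  -> spread < 1/2 first at step 2
Step 3: max=15211/2400, min=1213/200, spread=131/480
Step 4: max=136151/21600, min=21991/3600, spread=841/4320
Step 5: max=54382051/8640000, min=4413373/720000, spread=56863/345600
Step 6: max=488094341/77760000, min=39869543/6480000, spread=386393/3110400
Step 7: max=195017723131/31104000000, min=15972358813/2592000000, spread=26795339/248832000
Step 8: max=11681255714129/1866240000000, min=960206149667/155520000000, spread=254051069/2985984000

Answer: 2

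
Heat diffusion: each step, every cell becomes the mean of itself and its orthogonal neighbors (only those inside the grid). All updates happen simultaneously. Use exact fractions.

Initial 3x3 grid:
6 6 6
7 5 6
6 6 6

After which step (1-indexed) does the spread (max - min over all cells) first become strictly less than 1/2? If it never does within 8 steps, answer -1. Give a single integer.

Step 1: max=19/3, min=23/4, spread=7/12
Step 2: max=37/6, min=35/6, spread=1/3
  -> spread < 1/2 first at step 2
Step 3: max=2623/432, min=5629/960, spread=1799/8640
Step 4: max=32617/5400, min=8509/1440, spread=2833/21600
Step 5: max=9347479/1555200, min=6825127/1152000, spread=2671151/31104000
Step 6: max=466553437/77760000, min=92421323/15552000, spread=741137/12960000
Step 7: max=33525448111/5598720000, min=74018854829/12441600000, spread=4339268759/111974400000
Step 8: max=837521844179/139968000000, min=333522768607/55987200000, spread=7429845323/279936000000

Answer: 2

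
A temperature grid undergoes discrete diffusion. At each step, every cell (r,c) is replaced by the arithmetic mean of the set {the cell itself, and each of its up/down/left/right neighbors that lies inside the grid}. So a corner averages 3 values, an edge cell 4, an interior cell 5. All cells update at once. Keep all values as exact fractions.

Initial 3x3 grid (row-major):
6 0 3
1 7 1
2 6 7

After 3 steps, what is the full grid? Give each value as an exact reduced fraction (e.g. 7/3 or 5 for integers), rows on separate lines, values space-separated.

Answer: 331/108 1223/360 671/216
2681/720 521/150 1889/480
271/72 6227/1440 443/108

Derivation:
After step 1:
  7/3 4 4/3
  4 3 9/2
  3 11/2 14/3
After step 2:
  31/9 8/3 59/18
  37/12 21/5 27/8
  25/6 97/24 44/9
After step 3:
  331/108 1223/360 671/216
  2681/720 521/150 1889/480
  271/72 6227/1440 443/108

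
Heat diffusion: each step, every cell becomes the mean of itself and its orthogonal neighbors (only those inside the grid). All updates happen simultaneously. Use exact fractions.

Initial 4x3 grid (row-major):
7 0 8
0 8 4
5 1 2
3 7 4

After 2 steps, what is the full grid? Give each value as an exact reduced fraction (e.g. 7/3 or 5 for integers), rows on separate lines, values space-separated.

After step 1:
  7/3 23/4 4
  5 13/5 11/2
  9/4 23/5 11/4
  5 15/4 13/3
After step 2:
  157/36 881/240 61/12
  731/240 469/100 297/80
  337/80 319/100 1031/240
  11/3 1061/240 65/18

Answer: 157/36 881/240 61/12
731/240 469/100 297/80
337/80 319/100 1031/240
11/3 1061/240 65/18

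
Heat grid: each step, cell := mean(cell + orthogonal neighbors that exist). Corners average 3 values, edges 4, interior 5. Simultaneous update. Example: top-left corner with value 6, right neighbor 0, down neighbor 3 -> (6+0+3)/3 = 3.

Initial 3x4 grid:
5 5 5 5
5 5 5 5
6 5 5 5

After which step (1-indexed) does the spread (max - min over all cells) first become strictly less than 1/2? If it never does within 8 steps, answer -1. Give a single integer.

Answer: 1

Derivation:
Step 1: max=16/3, min=5, spread=1/3
  -> spread < 1/2 first at step 1
Step 2: max=95/18, min=5, spread=5/18
Step 3: max=1121/216, min=5, spread=41/216
Step 4: max=133817/25920, min=5, spread=4217/25920
Step 5: max=7985149/1555200, min=36079/7200, spread=38417/311040
Step 6: max=477760211/93312000, min=722597/144000, spread=1903471/18662400
Step 7: max=28594589089/5598720000, min=21715759/4320000, spread=18038617/223948800
Step 8: max=1712884182851/335923200000, min=1956926759/388800000, spread=883978523/13436928000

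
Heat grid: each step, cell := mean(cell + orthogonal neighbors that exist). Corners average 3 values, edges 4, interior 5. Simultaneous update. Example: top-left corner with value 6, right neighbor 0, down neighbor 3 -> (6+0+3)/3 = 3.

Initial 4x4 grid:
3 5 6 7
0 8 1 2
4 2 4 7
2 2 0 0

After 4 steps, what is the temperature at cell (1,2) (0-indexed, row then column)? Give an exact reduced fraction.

Step 1: cell (1,2) = 21/5
Step 2: cell (1,2) = 96/25
Step 3: cell (1,2) = 8063/2000
Step 4: cell (1,2) = 226057/60000
Full grid after step 4:
  61621/16200 850711/216000 309557/72000 92719/21600
  722221/216000 20732/5625 226057/60000 2957/750
  639589/216000 525223/180000 284569/90000 85489/27000
  32477/12960 281267/108000 277711/108000 17753/6480

Answer: 226057/60000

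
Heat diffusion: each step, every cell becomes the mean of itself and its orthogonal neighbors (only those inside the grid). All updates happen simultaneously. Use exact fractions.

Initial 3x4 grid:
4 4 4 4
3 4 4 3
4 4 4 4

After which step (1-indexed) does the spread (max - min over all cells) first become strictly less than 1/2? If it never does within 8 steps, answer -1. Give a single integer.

Answer: 1

Derivation:
Step 1: max=4, min=11/3, spread=1/3
  -> spread < 1/2 first at step 1
Step 2: max=387/100, min=893/240, spread=179/1200
Step 3: max=3467/900, min=8203/2160, spread=589/10800
Step 4: max=1381147/360000, min=3290693/864000, spread=120299/4320000
Step 5: max=12412277/3240000, min=198013087/51840000, spread=116669/10368000
Step 6: max=4961729107/1296000000, min=11889977933/3110400000, spread=90859619/15552000000
Step 7: max=297601971113/77760000000, min=713762280247/186624000000, spread=2412252121/933120000000
Step 8: max=17853550489867/4665600000000, min=42834134164373/11197440000000, spread=71935056539/55987200000000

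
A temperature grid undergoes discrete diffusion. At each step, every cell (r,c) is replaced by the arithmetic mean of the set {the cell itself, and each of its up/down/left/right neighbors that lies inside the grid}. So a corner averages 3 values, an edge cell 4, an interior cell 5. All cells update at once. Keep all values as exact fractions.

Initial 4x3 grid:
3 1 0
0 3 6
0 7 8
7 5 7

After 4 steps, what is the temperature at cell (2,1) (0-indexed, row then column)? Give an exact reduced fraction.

Answer: 40757/9000

Derivation:
Step 1: cell (2,1) = 23/5
Step 2: cell (2,1) = 5
Step 3: cell (2,1) = 5417/1200
Step 4: cell (2,1) = 40757/9000
Full grid after step 4:
  61109/25920 472181/172800 81359/25920
  64487/21600 242881/72000 170749/43200
  27913/7200 40757/9000 213653/43200
  6641/1440 440761/86400 18131/3240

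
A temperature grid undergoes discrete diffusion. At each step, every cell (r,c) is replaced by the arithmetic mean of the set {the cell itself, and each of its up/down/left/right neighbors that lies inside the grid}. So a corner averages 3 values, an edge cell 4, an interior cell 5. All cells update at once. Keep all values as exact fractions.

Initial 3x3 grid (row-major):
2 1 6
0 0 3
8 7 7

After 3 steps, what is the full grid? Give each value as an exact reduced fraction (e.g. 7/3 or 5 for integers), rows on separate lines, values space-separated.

After step 1:
  1 9/4 10/3
  5/2 11/5 4
  5 11/2 17/3
After step 2:
  23/12 527/240 115/36
  107/40 329/100 19/5
  13/3 551/120 91/18
After step 3:
  181/80 38149/14400 6617/2160
  2443/800 6621/2000 767/200
  58/15 31087/7200 4841/1080

Answer: 181/80 38149/14400 6617/2160
2443/800 6621/2000 767/200
58/15 31087/7200 4841/1080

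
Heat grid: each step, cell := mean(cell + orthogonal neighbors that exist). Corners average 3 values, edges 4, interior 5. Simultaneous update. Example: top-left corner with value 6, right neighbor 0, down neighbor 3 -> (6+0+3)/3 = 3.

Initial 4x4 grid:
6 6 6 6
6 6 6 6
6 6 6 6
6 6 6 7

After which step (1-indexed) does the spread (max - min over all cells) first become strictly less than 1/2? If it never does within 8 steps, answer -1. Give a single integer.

Step 1: max=19/3, min=6, spread=1/3
  -> spread < 1/2 first at step 1
Step 2: max=113/18, min=6, spread=5/18
Step 3: max=1337/216, min=6, spread=41/216
Step 4: max=39923/6480, min=6, spread=1043/6480
Step 5: max=1191953/194400, min=6, spread=25553/194400
Step 6: max=35663459/5832000, min=108079/18000, spread=645863/5832000
Step 7: max=1067401691/174960000, min=720971/120000, spread=16225973/174960000
Step 8: max=31970277983/5248800000, min=324701/54000, spread=409340783/5248800000

Answer: 1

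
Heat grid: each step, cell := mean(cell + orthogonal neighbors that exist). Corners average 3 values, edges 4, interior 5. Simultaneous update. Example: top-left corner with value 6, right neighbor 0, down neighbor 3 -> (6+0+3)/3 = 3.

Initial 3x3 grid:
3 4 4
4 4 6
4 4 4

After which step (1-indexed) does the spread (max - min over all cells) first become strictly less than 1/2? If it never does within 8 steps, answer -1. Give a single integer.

Answer: 3

Derivation:
Step 1: max=14/3, min=11/3, spread=1
Step 2: max=547/120, min=67/18, spread=301/360
Step 3: max=4757/1080, min=56423/14400, spread=21011/43200
  -> spread < 1/2 first at step 3
Step 4: max=1864303/432000, min=257209/64800, spread=448729/1296000
Step 5: max=16612373/3888000, min=15708623/3888000, spread=1205/5184
Step 6: max=986742931/233280000, min=948676681/233280000, spread=10151/62208
Step 7: max=58926663557/13996800000, min=57323219807/13996800000, spread=85517/746496
Step 8: max=3519688079779/839808000000, min=3452147673529/839808000000, spread=720431/8957952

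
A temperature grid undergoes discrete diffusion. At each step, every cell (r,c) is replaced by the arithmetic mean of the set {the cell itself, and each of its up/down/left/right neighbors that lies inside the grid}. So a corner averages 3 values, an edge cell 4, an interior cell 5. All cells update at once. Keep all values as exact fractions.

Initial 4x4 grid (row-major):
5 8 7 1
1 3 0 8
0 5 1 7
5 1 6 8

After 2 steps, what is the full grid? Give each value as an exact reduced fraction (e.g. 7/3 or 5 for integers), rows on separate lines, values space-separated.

After step 1:
  14/3 23/4 4 16/3
  9/4 17/5 19/5 4
  11/4 2 19/5 6
  2 17/4 4 7
After step 2:
  38/9 1069/240 1133/240 40/9
  49/15 86/25 19/5 287/60
  9/4 81/25 98/25 26/5
  3 49/16 381/80 17/3

Answer: 38/9 1069/240 1133/240 40/9
49/15 86/25 19/5 287/60
9/4 81/25 98/25 26/5
3 49/16 381/80 17/3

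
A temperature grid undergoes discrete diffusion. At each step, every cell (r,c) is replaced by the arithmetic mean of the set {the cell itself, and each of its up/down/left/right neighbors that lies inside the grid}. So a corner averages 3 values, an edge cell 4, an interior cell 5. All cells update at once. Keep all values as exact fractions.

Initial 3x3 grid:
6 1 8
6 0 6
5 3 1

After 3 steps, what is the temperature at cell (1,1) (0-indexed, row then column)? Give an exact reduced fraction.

Step 1: cell (1,1) = 16/5
Step 2: cell (1,1) = 86/25
Step 3: cell (1,1) = 2821/750
Full grid after step 3:
  2213/540 56839/14400 1447/360
  18463/4800 2821/750 52339/14400
  4031/1080 16363/4800 1853/540

Answer: 2821/750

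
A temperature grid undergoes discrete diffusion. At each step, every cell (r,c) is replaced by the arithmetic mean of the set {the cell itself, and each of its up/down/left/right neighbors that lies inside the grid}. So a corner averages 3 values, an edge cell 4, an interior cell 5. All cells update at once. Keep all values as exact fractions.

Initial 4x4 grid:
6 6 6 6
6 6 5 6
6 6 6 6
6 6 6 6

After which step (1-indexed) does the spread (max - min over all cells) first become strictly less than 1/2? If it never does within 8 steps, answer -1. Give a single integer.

Step 1: max=6, min=23/4, spread=1/4
  -> spread < 1/2 first at step 1
Step 2: max=6, min=289/50, spread=11/50
Step 3: max=6, min=14033/2400, spread=367/2400
Step 4: max=3587/600, min=63229/10800, spread=1337/10800
Step 5: max=107531/18000, min=1902331/324000, spread=33227/324000
Step 6: max=643951/108000, min=57105673/9720000, spread=849917/9720000
Step 7: max=9651467/1620000, min=1715885653/291600000, spread=21378407/291600000
Step 8: max=2892311657/486000000, min=51521537629/8748000000, spread=540072197/8748000000

Answer: 1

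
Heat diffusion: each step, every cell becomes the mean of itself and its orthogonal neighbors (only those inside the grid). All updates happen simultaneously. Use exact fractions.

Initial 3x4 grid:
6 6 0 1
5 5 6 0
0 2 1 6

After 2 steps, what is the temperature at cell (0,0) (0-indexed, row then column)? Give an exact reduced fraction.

Answer: 167/36

Derivation:
Step 1: cell (0,0) = 17/3
Step 2: cell (0,0) = 167/36
Full grid after step 2:
  167/36 539/120 307/120 41/18
  21/5 349/100 349/100 499/240
  25/9 773/240 629/240 28/9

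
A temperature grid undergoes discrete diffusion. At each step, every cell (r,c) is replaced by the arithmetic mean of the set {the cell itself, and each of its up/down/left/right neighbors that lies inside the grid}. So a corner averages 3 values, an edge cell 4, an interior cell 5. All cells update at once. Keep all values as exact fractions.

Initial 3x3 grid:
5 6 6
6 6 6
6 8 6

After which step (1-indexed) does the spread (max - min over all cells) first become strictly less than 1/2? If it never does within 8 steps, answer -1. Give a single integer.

Step 1: max=20/3, min=17/3, spread=1
Step 2: max=787/120, min=103/18, spread=301/360
Step 3: max=6917/1080, min=85223/14400, spread=21011/43200
  -> spread < 1/2 first at step 3
Step 4: max=2728303/432000, min=386809/64800, spread=448729/1296000
Step 5: max=24388373/3888000, min=23484623/3888000, spread=1205/5184
Step 6: max=1453302931/233280000, min=1415236681/233280000, spread=10151/62208
Step 7: max=86920263557/13996800000, min=85316819807/13996800000, spread=85517/746496
Step 8: max=5199304079779/839808000000, min=5131763673529/839808000000, spread=720431/8957952

Answer: 3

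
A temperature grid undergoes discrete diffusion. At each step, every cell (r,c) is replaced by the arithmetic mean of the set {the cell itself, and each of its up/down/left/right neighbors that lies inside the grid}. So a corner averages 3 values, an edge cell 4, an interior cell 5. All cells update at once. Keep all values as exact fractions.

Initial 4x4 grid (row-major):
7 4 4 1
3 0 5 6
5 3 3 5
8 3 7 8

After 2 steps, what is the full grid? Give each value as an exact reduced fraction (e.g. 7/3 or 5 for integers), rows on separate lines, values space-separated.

After step 1:
  14/3 15/4 7/2 11/3
  15/4 3 18/5 17/4
  19/4 14/5 23/5 11/2
  16/3 21/4 21/4 20/3
After step 2:
  73/18 179/48 871/240 137/36
  97/24 169/50 379/100 1021/240
  499/120 102/25 87/20 1261/240
  46/9 559/120 653/120 209/36

Answer: 73/18 179/48 871/240 137/36
97/24 169/50 379/100 1021/240
499/120 102/25 87/20 1261/240
46/9 559/120 653/120 209/36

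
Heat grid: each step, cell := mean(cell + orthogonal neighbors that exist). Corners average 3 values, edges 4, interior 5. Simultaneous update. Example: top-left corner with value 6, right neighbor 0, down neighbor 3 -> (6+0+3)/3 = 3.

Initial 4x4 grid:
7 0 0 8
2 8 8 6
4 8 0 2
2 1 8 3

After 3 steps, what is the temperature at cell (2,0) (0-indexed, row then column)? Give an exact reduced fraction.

Step 1: cell (2,0) = 4
Step 2: cell (2,0) = 947/240
Step 3: cell (2,0) = 30011/7200
Full grid after step 3:
  247/60 10051/2400 32473/7200 4877/1080
  10121/2400 1127/250 13253/3000 33973/7200
  30011/7200 6197/1500 13459/3000 29333/7200
  1009/270 29261/7200 27293/7200 4411/1080

Answer: 30011/7200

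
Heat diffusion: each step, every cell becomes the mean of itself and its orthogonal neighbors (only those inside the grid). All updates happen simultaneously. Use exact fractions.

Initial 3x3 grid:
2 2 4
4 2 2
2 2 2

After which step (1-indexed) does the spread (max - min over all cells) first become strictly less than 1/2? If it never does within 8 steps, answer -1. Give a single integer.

Step 1: max=8/3, min=2, spread=2/3
Step 2: max=307/120, min=13/6, spread=47/120
  -> spread < 1/2 first at step 2
Step 3: max=1381/540, min=91/40, spread=61/216
Step 4: max=81437/32400, min=50033/21600, spread=511/2592
Step 5: max=4847089/1944000, min=3051851/1296000, spread=4309/31104
Step 6: max=288263633/116640000, min=61538099/25920000, spread=36295/373248
Step 7: max=17205843901/6998400000, min=11152049059/4665600000, spread=305773/4478976
Step 8: max=1027905511397/419904000000, min=671853929473/279936000000, spread=2575951/53747712

Answer: 2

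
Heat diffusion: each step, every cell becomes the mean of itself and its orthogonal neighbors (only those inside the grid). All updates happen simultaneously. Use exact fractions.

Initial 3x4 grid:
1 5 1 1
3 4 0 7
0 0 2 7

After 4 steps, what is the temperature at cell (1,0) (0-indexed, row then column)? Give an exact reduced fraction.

Answer: 76939/36000

Derivation:
Step 1: cell (1,0) = 2
Step 2: cell (1,0) = 21/10
Step 3: cell (1,0) = 1271/600
Step 4: cell (1,0) = 76939/36000
Full grid after step 4:
  25147/10800 21901/9000 12343/4500 14227/4800
  76939/36000 141769/60000 986989/360000 2720021/864000
  4841/2400 161333/72000 606839/216000 410479/129600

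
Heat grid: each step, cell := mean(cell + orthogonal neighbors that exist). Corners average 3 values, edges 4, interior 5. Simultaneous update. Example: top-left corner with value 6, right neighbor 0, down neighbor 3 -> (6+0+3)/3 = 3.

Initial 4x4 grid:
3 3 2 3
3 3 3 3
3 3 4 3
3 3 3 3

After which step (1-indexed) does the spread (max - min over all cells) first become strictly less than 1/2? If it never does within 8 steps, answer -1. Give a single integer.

Step 1: max=13/4, min=8/3, spread=7/12
Step 2: max=159/50, min=67/24, spread=233/600
  -> spread < 1/2 first at step 2
Step 3: max=7543/2400, min=1235/432, spread=6137/21600
Step 4: max=33779/10800, min=187837/64800, spread=14837/64800
Step 5: max=201217/64800, min=4738459/1620000, spread=48661/270000
Step 6: max=30051893/9720000, min=57228043/19440000, spread=35503/240000
Step 7: max=897449627/291600000, min=4310763343/1458000000, spread=7353533/60750000
Step 8: max=26832706229/8748000000, min=259597179269/87480000000, spread=2909961007/29160000000

Answer: 2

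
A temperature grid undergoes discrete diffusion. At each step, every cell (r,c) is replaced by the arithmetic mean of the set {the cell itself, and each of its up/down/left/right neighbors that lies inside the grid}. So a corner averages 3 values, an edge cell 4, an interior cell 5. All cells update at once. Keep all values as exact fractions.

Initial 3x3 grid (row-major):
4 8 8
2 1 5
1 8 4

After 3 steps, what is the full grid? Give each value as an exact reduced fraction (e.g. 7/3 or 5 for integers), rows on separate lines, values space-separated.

After step 1:
  14/3 21/4 7
  2 24/5 9/2
  11/3 7/2 17/3
After step 2:
  143/36 1303/240 67/12
  227/60 401/100 659/120
  55/18 529/120 41/9
After step 3:
  9493/2160 68381/14400 3961/720
  13339/3600 9249/2000 35353/7200
  4049/1080 28853/7200 1301/270

Answer: 9493/2160 68381/14400 3961/720
13339/3600 9249/2000 35353/7200
4049/1080 28853/7200 1301/270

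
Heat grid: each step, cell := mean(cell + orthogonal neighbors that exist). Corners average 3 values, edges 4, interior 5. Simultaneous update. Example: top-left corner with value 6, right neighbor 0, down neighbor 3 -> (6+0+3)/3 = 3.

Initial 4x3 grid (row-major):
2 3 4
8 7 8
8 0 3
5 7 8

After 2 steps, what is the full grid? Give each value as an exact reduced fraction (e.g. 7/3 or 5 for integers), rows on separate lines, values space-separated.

Answer: 175/36 139/30 29/6
631/120 519/100 409/80
139/24 126/25 85/16
203/36 17/3 21/4

Derivation:
After step 1:
  13/3 4 5
  25/4 26/5 11/2
  21/4 5 19/4
  20/3 5 6
After step 2:
  175/36 139/30 29/6
  631/120 519/100 409/80
  139/24 126/25 85/16
  203/36 17/3 21/4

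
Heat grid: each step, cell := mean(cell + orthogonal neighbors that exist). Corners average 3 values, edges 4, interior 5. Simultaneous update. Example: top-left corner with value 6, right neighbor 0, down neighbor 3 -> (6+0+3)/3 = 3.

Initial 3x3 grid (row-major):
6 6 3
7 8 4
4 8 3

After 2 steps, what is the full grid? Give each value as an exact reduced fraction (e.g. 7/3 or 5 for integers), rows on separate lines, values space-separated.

After step 1:
  19/3 23/4 13/3
  25/4 33/5 9/2
  19/3 23/4 5
After step 2:
  55/9 1381/240 175/36
  1531/240 577/100 613/120
  55/9 1421/240 61/12

Answer: 55/9 1381/240 175/36
1531/240 577/100 613/120
55/9 1421/240 61/12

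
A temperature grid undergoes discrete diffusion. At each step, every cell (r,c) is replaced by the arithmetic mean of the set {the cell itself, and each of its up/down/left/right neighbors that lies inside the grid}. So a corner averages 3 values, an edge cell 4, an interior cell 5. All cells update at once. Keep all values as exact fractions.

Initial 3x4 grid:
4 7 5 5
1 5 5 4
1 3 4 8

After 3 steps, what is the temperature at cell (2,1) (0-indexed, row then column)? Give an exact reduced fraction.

Answer: 26353/7200

Derivation:
Step 1: cell (2,1) = 13/4
Step 2: cell (2,1) = 847/240
Step 3: cell (2,1) = 26353/7200
Full grid after step 3:
  1427/360 10651/2400 35863/7200 10981/2160
  49391/14400 24469/6000 4709/1000 4097/800
  1663/540 26353/7200 32963/7200 10691/2160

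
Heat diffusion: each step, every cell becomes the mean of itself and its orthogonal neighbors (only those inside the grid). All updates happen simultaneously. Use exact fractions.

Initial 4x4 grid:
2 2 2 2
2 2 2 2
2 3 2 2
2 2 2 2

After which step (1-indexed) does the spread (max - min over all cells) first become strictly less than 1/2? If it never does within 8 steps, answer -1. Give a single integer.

Step 1: max=9/4, min=2, spread=1/4
  -> spread < 1/2 first at step 1
Step 2: max=111/50, min=2, spread=11/50
Step 3: max=5167/2400, min=2, spread=367/2400
Step 4: max=23171/10800, min=1213/600, spread=1337/10800
Step 5: max=689669/324000, min=36469/18000, spread=33227/324000
Step 6: max=20654327/9720000, min=220049/108000, spread=849917/9720000
Step 7: max=616914347/291600000, min=3308533/1620000, spread=21378407/291600000
Step 8: max=18462462371/8748000000, min=995688343/486000000, spread=540072197/8748000000

Answer: 1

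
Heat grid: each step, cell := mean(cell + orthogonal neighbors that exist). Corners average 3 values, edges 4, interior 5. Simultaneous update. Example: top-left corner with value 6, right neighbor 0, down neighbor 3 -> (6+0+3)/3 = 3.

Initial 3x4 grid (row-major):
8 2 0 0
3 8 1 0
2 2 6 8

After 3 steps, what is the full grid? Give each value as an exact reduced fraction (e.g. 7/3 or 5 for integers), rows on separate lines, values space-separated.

Answer: 4201/1080 25277/7200 5369/2400 133/72
59729/14400 20791/6000 18511/6000 35609/14400
512/135 28427/7200 25357/7200 371/108

Derivation:
After step 1:
  13/3 9/2 3/4 0
  21/4 16/5 3 9/4
  7/3 9/2 17/4 14/3
After step 2:
  169/36 767/240 33/16 1
  907/240 409/100 269/100 119/48
  145/36 857/240 197/48 67/18
After step 3:
  4201/1080 25277/7200 5369/2400 133/72
  59729/14400 20791/6000 18511/6000 35609/14400
  512/135 28427/7200 25357/7200 371/108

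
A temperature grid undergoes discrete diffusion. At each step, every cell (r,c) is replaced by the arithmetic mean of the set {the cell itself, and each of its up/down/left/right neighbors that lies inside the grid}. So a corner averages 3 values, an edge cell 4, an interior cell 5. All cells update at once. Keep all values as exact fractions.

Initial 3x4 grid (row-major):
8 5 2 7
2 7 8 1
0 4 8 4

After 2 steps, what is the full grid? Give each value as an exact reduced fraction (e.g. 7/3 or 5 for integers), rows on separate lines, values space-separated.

Answer: 59/12 53/10 293/60 83/18
329/80 249/50 269/50 67/15
11/3 359/80 1217/240 46/9

Derivation:
After step 1:
  5 11/2 11/2 10/3
  17/4 26/5 26/5 5
  2 19/4 6 13/3
After step 2:
  59/12 53/10 293/60 83/18
  329/80 249/50 269/50 67/15
  11/3 359/80 1217/240 46/9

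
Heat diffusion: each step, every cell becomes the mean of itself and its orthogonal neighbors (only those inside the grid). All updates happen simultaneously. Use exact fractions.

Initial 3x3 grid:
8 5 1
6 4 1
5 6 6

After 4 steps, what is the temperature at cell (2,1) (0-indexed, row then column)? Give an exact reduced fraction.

Answer: 1363777/288000

Derivation:
Step 1: cell (2,1) = 21/4
Step 2: cell (2,1) = 393/80
Step 3: cell (2,1) = 7697/1600
Step 4: cell (2,1) = 1363777/288000
Full grid after step 4:
  643543/129600 1934603/432000 260609/64800
  163003/32000 829261/180000 886489/216000
  166817/32400 1363777/288000 557743/129600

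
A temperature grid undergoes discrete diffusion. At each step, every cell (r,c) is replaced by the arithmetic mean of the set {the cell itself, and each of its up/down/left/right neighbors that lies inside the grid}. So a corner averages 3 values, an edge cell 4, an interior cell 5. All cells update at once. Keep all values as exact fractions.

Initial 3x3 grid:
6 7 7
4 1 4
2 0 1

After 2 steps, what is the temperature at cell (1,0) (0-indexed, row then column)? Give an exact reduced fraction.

Answer: 847/240

Derivation:
Step 1: cell (1,0) = 13/4
Step 2: cell (1,0) = 847/240
Full grid after step 2:
  85/18 1207/240 29/6
  847/240 319/100 847/240
  25/12 59/30 71/36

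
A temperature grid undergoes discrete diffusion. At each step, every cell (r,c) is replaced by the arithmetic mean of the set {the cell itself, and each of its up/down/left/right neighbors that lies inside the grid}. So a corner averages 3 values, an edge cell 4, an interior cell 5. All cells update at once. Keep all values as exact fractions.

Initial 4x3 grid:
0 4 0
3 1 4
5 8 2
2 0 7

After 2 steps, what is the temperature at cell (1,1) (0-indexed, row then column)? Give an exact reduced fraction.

Step 1: cell (1,1) = 4
Step 2: cell (1,1) = 249/100
Full grid after step 2:
  35/18 41/16 17/9
  157/48 249/100 41/12
  737/240 106/25 33/10
  133/36 767/240 25/6

Answer: 249/100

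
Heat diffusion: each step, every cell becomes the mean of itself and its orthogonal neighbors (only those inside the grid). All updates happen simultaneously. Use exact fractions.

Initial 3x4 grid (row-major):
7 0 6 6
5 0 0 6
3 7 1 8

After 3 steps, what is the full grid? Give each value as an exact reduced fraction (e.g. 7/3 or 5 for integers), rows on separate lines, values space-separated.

After step 1:
  4 13/4 3 6
  15/4 12/5 13/5 5
  5 11/4 4 5
After step 2:
  11/3 253/80 297/80 14/3
  303/80 59/20 17/5 93/20
  23/6 283/80 287/80 14/3
After step 3:
  637/180 1619/480 1793/480 3127/720
  1139/320 1347/400 183/50 1043/240
  1339/360 1669/480 1823/480 3097/720

Answer: 637/180 1619/480 1793/480 3127/720
1139/320 1347/400 183/50 1043/240
1339/360 1669/480 1823/480 3097/720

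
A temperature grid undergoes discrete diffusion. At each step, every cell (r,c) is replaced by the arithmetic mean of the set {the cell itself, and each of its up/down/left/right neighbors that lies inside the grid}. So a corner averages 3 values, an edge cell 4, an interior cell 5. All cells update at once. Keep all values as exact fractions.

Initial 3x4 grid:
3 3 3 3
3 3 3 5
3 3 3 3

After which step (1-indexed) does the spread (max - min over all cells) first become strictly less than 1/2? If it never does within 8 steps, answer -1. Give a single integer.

Answer: 3

Derivation:
Step 1: max=11/3, min=3, spread=2/3
Step 2: max=427/120, min=3, spread=67/120
Step 3: max=3677/1080, min=3, spread=437/1080
  -> spread < 1/2 first at step 3
Step 4: max=1453531/432000, min=1509/500, spread=29951/86400
Step 5: max=12879821/3888000, min=10283/3375, spread=206761/777600
Step 6: max=5121795571/1555200000, min=8265671/2700000, spread=14430763/62208000
Step 7: max=305043741689/93312000000, min=665652727/216000000, spread=139854109/746496000
Step 8: max=18218631890251/5598720000000, min=60171228977/19440000000, spread=7114543559/44789760000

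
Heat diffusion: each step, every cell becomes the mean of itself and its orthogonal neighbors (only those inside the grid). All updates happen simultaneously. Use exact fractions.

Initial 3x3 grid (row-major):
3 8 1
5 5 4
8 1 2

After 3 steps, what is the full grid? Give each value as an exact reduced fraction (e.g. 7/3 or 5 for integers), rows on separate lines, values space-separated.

After step 1:
  16/3 17/4 13/3
  21/4 23/5 3
  14/3 4 7/3
After step 2:
  89/18 1111/240 139/36
  397/80 211/50 107/30
  167/36 39/10 28/9
After step 3:
  5233/1080 63557/14400 8681/2160
  22519/4800 12767/3000 13283/3600
  9721/2160 1587/400 476/135

Answer: 5233/1080 63557/14400 8681/2160
22519/4800 12767/3000 13283/3600
9721/2160 1587/400 476/135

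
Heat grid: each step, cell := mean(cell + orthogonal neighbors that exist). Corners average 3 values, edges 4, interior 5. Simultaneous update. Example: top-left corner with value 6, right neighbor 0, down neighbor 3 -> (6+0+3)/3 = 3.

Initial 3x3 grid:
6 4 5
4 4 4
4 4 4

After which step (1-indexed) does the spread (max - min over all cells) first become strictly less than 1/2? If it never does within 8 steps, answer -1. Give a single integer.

Step 1: max=19/4, min=4, spread=3/4
Step 2: max=167/36, min=4, spread=23/36
Step 3: max=1925/432, min=587/144, spread=41/108
  -> spread < 1/2 first at step 3
Step 4: max=114571/25920, min=9961/2400, spread=34961/129600
Step 5: max=6786197/1555200, min=2164699/518400, spread=2921/15552
Step 6: max=405078859/93312000, min=130924453/31104000, spread=24611/186624
Step 7: max=24176351573/5598720000, min=292074433/69120000, spread=207329/2239488
Step 8: max=1446388680331/335923200000, min=474851914277/111974400000, spread=1746635/26873856

Answer: 3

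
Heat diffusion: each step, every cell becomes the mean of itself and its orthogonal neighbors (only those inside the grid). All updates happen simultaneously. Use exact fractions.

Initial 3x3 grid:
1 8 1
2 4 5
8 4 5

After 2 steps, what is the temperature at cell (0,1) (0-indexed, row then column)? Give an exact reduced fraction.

Answer: 493/120

Derivation:
Step 1: cell (0,1) = 7/2
Step 2: cell (0,1) = 493/120
Full grid after step 2:
  131/36 493/120 143/36
  1001/240 417/100 1061/240
  41/9 1151/240 41/9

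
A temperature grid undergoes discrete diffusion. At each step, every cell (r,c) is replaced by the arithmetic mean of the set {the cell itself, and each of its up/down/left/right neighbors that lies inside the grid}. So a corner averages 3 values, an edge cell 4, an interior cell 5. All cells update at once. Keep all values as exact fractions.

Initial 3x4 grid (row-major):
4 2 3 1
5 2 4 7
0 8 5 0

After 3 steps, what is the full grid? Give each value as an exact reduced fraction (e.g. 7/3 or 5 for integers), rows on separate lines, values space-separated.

After step 1:
  11/3 11/4 5/2 11/3
  11/4 21/5 21/5 3
  13/3 15/4 17/4 4
After step 2:
  55/18 787/240 787/240 55/18
  299/80 353/100 363/100 223/60
  65/18 62/15 81/20 15/4
After step 3:
  1813/540 23659/7200 23839/7200 7237/2160
  16721/4800 1831/500 21847/6000 12737/3600
  8267/2160 862/225 4669/1200 691/180

Answer: 1813/540 23659/7200 23839/7200 7237/2160
16721/4800 1831/500 21847/6000 12737/3600
8267/2160 862/225 4669/1200 691/180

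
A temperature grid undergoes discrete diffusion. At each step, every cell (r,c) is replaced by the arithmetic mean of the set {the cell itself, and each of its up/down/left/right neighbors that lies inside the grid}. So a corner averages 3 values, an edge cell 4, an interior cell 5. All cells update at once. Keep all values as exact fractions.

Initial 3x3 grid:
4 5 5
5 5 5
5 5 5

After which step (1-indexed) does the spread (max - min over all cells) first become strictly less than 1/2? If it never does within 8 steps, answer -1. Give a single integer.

Answer: 1

Derivation:
Step 1: max=5, min=14/3, spread=1/3
  -> spread < 1/2 first at step 1
Step 2: max=5, min=85/18, spread=5/18
Step 3: max=5, min=1039/216, spread=41/216
Step 4: max=1789/360, min=62669/12960, spread=347/2592
Step 5: max=17843/3600, min=3781063/777600, spread=2921/31104
Step 6: max=2134517/432000, min=227451461/46656000, spread=24611/373248
Step 7: max=47943259/9720000, min=13678077967/2799360000, spread=207329/4478976
Step 8: max=2553198401/518400000, min=821778047549/167961600000, spread=1746635/53747712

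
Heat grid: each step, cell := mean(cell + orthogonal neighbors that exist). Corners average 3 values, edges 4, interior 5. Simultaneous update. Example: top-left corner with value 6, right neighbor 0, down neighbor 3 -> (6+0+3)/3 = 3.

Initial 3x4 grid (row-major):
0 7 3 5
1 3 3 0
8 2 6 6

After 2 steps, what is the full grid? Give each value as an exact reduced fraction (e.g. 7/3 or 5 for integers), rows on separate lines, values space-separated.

After step 1:
  8/3 13/4 9/2 8/3
  3 16/5 3 7/2
  11/3 19/4 17/4 4
After step 2:
  107/36 817/240 161/48 32/9
  47/15 86/25 369/100 79/24
  137/36 119/30 4 47/12

Answer: 107/36 817/240 161/48 32/9
47/15 86/25 369/100 79/24
137/36 119/30 4 47/12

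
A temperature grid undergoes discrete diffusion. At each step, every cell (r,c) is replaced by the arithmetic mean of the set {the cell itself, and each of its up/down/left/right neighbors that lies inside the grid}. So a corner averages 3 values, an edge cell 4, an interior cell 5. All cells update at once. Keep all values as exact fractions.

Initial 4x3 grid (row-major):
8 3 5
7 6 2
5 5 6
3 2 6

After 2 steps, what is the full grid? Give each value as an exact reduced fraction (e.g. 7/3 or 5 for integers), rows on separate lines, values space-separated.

After step 1:
  6 11/2 10/3
  13/2 23/5 19/4
  5 24/5 19/4
  10/3 4 14/3
After step 2:
  6 583/120 163/36
  221/40 523/100 523/120
  589/120 463/100 569/120
  37/9 21/5 161/36

Answer: 6 583/120 163/36
221/40 523/100 523/120
589/120 463/100 569/120
37/9 21/5 161/36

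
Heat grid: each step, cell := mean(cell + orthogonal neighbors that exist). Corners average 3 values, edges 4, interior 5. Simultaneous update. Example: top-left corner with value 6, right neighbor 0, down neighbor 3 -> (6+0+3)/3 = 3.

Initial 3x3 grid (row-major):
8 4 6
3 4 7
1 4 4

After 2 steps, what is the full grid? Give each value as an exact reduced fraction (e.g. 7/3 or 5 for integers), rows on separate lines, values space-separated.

After step 1:
  5 11/2 17/3
  4 22/5 21/4
  8/3 13/4 5
After step 2:
  29/6 617/120 197/36
  241/60 112/25 1219/240
  119/36 919/240 9/2

Answer: 29/6 617/120 197/36
241/60 112/25 1219/240
119/36 919/240 9/2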